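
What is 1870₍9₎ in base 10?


Positional values (base 9):
  0 × 9^0 = 0 × 1 = 0
  7 × 9^1 = 7 × 9 = 63
  8 × 9^2 = 8 × 81 = 648
  1 × 9^3 = 1 × 729 = 729
Sum = 0 + 63 + 648 + 729
= 1440


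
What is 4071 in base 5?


Divide by 5 repeatedly:
4071 ÷ 5 = 814 remainder 1
814 ÷ 5 = 162 remainder 4
162 ÷ 5 = 32 remainder 2
32 ÷ 5 = 6 remainder 2
6 ÷ 5 = 1 remainder 1
1 ÷ 5 = 0 remainder 1
Reading remainders bottom-up:
= 112241


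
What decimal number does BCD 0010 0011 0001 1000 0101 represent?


Each 4-bit group → digit:
  0010 → 2
  0011 → 3
  0001 → 1
  1000 → 8
  0101 → 5
= 23185


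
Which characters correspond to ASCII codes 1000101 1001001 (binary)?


Codes (binary): 1000101 1001001
Per-code ASCII lookup:
  1000101 = 69  (range 65-90: uppercase, 69 - 65 = 4) → 'E'
  1001001 = 73  (range 65-90: uppercase, 73 - 65 = 8) → 'I'
= 'EI'


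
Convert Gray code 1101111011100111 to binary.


Gray code: 1101111011100111
MSB stays the same: 1
Each subsequent bit = prev_binary XOR current_gray:
  B[1] = 1 XOR 1 = 0
  B[2] = 0 XOR 0 = 0
  B[3] = 0 XOR 1 = 1
  B[4] = 1 XOR 1 = 0
  B[5] = 0 XOR 1 = 1
  B[6] = 1 XOR 1 = 0
  B[7] = 0 XOR 0 = 0
  B[8] = 0 XOR 1 = 1
  B[9] = 1 XOR 1 = 0
  B[10] = 0 XOR 1 = 1
  B[11] = 1 XOR 0 = 1
  B[12] = 1 XOR 0 = 1
  B[13] = 1 XOR 1 = 0
  B[14] = 0 XOR 1 = 1
  B[15] = 1 XOR 1 = 0
= 1001010010111010 (38074 decimal)


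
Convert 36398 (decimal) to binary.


Divide by 2 repeatedly:
36398 ÷ 2 = 18199 remainder 0
18199 ÷ 2 = 9099 remainder 1
9099 ÷ 2 = 4549 remainder 1
4549 ÷ 2 = 2274 remainder 1
2274 ÷ 2 = 1137 remainder 0
1137 ÷ 2 = 568 remainder 1
568 ÷ 2 = 284 remainder 0
284 ÷ 2 = 142 remainder 0
142 ÷ 2 = 71 remainder 0
71 ÷ 2 = 35 remainder 1
35 ÷ 2 = 17 remainder 1
17 ÷ 2 = 8 remainder 1
8 ÷ 2 = 4 remainder 0
4 ÷ 2 = 2 remainder 0
2 ÷ 2 = 1 remainder 0
1 ÷ 2 = 0 remainder 1
Reading remainders bottom-up:
= 1000111000101110


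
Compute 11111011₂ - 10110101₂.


Align and subtract column by column (LSB to MSB, borrowing when needed):
  11111011
- 10110101
  --------
  col 0: (1 - 0 borrow-in) - 1 → 1 - 1 = 0, borrow out 0
  col 1: (1 - 0 borrow-in) - 0 → 1 - 0 = 1, borrow out 0
  col 2: (0 - 0 borrow-in) - 1 → borrow from next column: (0+2) - 1 = 1, borrow out 1
  col 3: (1 - 1 borrow-in) - 0 → 0 - 0 = 0, borrow out 0
  col 4: (1 - 0 borrow-in) - 1 → 1 - 1 = 0, borrow out 0
  col 5: (1 - 0 borrow-in) - 1 → 1 - 1 = 0, borrow out 0
  col 6: (1 - 0 borrow-in) - 0 → 1 - 0 = 1, borrow out 0
  col 7: (1 - 0 borrow-in) - 1 → 1 - 1 = 0, borrow out 0
Reading bits MSB→LSB: 01000110
Strip leading zeros: 1000110
= 1000110


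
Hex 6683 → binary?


Each hex digit → 4 binary bits:
  6 = 0110
  6 = 0110
  8 = 1000
  3 = 0011
Concatenate: 0110 0110 1000 0011
= 0110011010000011


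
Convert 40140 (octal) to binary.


Each octal digit → 3 binary bits:
  4 = 100
  0 = 000
  1 = 001
  4 = 100
  0 = 000
Concatenate: 100 000 001 100 000
= 100000001100000


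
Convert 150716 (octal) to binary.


Each octal digit → 3 binary bits:
  1 = 001
  5 = 101
  0 = 000
  7 = 111
  1 = 001
  6 = 110
Concatenate: 001 101 000 111 001 110
= 001101000111001110


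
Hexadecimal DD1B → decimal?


Positional values:
Position 0: B × 16^0 = 11 × 1 = 11
Position 1: 1 × 16^1 = 1 × 16 = 16
Position 2: D × 16^2 = 13 × 256 = 3328
Position 3: D × 16^3 = 13 × 4096 = 53248
Sum = 11 + 16 + 3328 + 53248
= 56603


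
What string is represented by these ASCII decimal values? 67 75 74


Codes (decimal): 67 75 74
Per-code ASCII lookup:
  67  (range 65-90: uppercase, 67 - 65 = 2) → 'C'
  75  (range 65-90: uppercase, 75 - 65 = 10) → 'K'
  74  (range 65-90: uppercase, 74 - 65 = 9) → 'J'
= 'CKJ'


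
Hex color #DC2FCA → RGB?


Hex: #DC2FCA
R = DC₁₆ = 220
G = 2F₁₆ = 47
B = CA₁₆ = 202
= RGB(220, 47, 202)


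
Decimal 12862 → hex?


Divide by 16 repeatedly:
12862 ÷ 16 = 803 remainder 14 (E)
803 ÷ 16 = 50 remainder 3 (3)
50 ÷ 16 = 3 remainder 2 (2)
3 ÷ 16 = 0 remainder 3 (3)
Reading remainders bottom-up:
= 0x323E


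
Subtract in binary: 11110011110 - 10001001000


Align and subtract column by column (LSB to MSB, borrowing when needed):
  11110011110
- 10001001000
  -----------
  col 0: (0 - 0 borrow-in) - 0 → 0 - 0 = 0, borrow out 0
  col 1: (1 - 0 borrow-in) - 0 → 1 - 0 = 1, borrow out 0
  col 2: (1 - 0 borrow-in) - 0 → 1 - 0 = 1, borrow out 0
  col 3: (1 - 0 borrow-in) - 1 → 1 - 1 = 0, borrow out 0
  col 4: (1 - 0 borrow-in) - 0 → 1 - 0 = 1, borrow out 0
  col 5: (0 - 0 borrow-in) - 0 → 0 - 0 = 0, borrow out 0
  col 6: (0 - 0 borrow-in) - 1 → borrow from next column: (0+2) - 1 = 1, borrow out 1
  col 7: (1 - 1 borrow-in) - 0 → 0 - 0 = 0, borrow out 0
  col 8: (1 - 0 borrow-in) - 0 → 1 - 0 = 1, borrow out 0
  col 9: (1 - 0 borrow-in) - 0 → 1 - 0 = 1, borrow out 0
  col 10: (1 - 0 borrow-in) - 1 → 1 - 1 = 0, borrow out 0
Reading bits MSB→LSB: 01101010110
Strip leading zeros: 1101010110
= 1101010110


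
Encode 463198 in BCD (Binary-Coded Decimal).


Each digit → 4-bit binary:
  4 → 0100
  6 → 0110
  3 → 0011
  1 → 0001
  9 → 1001
  8 → 1000
= 0100 0110 0011 0001 1001 1000


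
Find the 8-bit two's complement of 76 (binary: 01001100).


Original: 01001100
Step 1 - Invert all bits: 10110011
Step 2 - Add 1: 10110011 + 1
= 10110100 (represents -76)


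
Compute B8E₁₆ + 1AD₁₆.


Align and add column by column (LSB to MSB, each column mod 16 with carry):
  0B8E
+ 01AD
  ----
  col 0: E(14) + D(13) + 0 (carry in) = 27 → B(11), carry out 1
  col 1: 8(8) + A(10) + 1 (carry in) = 19 → 3(3), carry out 1
  col 2: B(11) + 1(1) + 1 (carry in) = 13 → D(13), carry out 0
  col 3: 0(0) + 0(0) + 0 (carry in) = 0 → 0(0), carry out 0
Reading digits MSB→LSB: 0D3B
Strip leading zeros: D3B
= 0xD3B


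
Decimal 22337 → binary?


Divide by 2 repeatedly:
22337 ÷ 2 = 11168 remainder 1
11168 ÷ 2 = 5584 remainder 0
5584 ÷ 2 = 2792 remainder 0
2792 ÷ 2 = 1396 remainder 0
1396 ÷ 2 = 698 remainder 0
698 ÷ 2 = 349 remainder 0
349 ÷ 2 = 174 remainder 1
174 ÷ 2 = 87 remainder 0
87 ÷ 2 = 43 remainder 1
43 ÷ 2 = 21 remainder 1
21 ÷ 2 = 10 remainder 1
10 ÷ 2 = 5 remainder 0
5 ÷ 2 = 2 remainder 1
2 ÷ 2 = 1 remainder 0
1 ÷ 2 = 0 remainder 1
Reading remainders bottom-up:
= 101011101000001


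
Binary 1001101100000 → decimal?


Positional values:
Bit 5: 1 × 2^5 = 32
Bit 6: 1 × 2^6 = 64
Bit 8: 1 × 2^8 = 256
Bit 9: 1 × 2^9 = 512
Bit 12: 1 × 2^12 = 4096
Sum = 32 + 64 + 256 + 512 + 4096
= 4960


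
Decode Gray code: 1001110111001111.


Gray code: 1001110111001111
MSB stays the same: 1
Each subsequent bit = prev_binary XOR current_gray:
  B[1] = 1 XOR 0 = 1
  B[2] = 1 XOR 0 = 1
  B[3] = 1 XOR 1 = 0
  B[4] = 0 XOR 1 = 1
  B[5] = 1 XOR 1 = 0
  B[6] = 0 XOR 0 = 0
  B[7] = 0 XOR 1 = 1
  B[8] = 1 XOR 1 = 0
  B[9] = 0 XOR 1 = 1
  B[10] = 1 XOR 0 = 1
  B[11] = 1 XOR 0 = 1
  B[12] = 1 XOR 1 = 0
  B[13] = 0 XOR 1 = 1
  B[14] = 1 XOR 1 = 0
  B[15] = 0 XOR 1 = 1
= 1110100101110101 (59765 decimal)


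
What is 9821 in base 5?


Divide by 5 repeatedly:
9821 ÷ 5 = 1964 remainder 1
1964 ÷ 5 = 392 remainder 4
392 ÷ 5 = 78 remainder 2
78 ÷ 5 = 15 remainder 3
15 ÷ 5 = 3 remainder 0
3 ÷ 5 = 0 remainder 3
Reading remainders bottom-up:
= 303241


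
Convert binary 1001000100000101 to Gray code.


Binary: 1001000100000101
Gray code: G = B XOR (B >> 1)
B >> 1 = 0100100010000010
1001000100000101 XOR 0100100010000010:
  1 XOR 0 = 1
  0 XOR 1 = 1
  0 XOR 0 = 0
  1 XOR 0 = 1
  0 XOR 1 = 1
  0 XOR 0 = 0
  0 XOR 0 = 0
  1 XOR 0 = 1
  0 XOR 1 = 1
  0 XOR 0 = 0
  0 XOR 0 = 0
  0 XOR 0 = 0
  0 XOR 0 = 0
  1 XOR 0 = 1
  0 XOR 1 = 1
  1 XOR 0 = 1
= 1101100110000111


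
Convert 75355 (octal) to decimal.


Positional values:
Position 0: 5 × 8^0 = 5
Position 1: 5 × 8^1 = 40
Position 2: 3 × 8^2 = 192
Position 3: 5 × 8^3 = 2560
Position 4: 7 × 8^4 = 28672
Sum = 5 + 40 + 192 + 2560 + 28672
= 31469


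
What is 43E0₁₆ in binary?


Each hex digit → 4 binary bits:
  4 = 0100
  3 = 0011
  E = 1110
  0 = 0000
Concatenate: 0100 0011 1110 0000
= 0100001111100000


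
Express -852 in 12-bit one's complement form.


Original: 001101010100
Invert all bits:
  bit 0: 0 → 1
  bit 1: 0 → 1
  bit 2: 1 → 0
  bit 3: 1 → 0
  bit 4: 0 → 1
  bit 5: 1 → 0
  bit 6: 0 → 1
  bit 7: 1 → 0
  bit 8: 0 → 1
  bit 9: 1 → 0
  bit 10: 0 → 1
  bit 11: 0 → 1
= 110010101011


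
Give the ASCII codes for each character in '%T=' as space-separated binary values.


String: '%T='  (3 characters)
Per-character ASCII lookup:
  '%': special character: '%' = 37 → 100101
  'T': uppercase starts at 65: 'T' = 65 + 19 = 84 → 1010100
  '=': special character: '=' = 61 → 111101
= 100101 1010100 111101


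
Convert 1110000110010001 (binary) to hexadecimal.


Group into 4-bit nibbles: 1110000110010001
  1110 = E
  0001 = 1
  1001 = 9
  0001 = 1
= 0xE191


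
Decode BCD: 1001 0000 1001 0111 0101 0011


Each 4-bit group → digit:
  1001 → 9
  0000 → 0
  1001 → 9
  0111 → 7
  0101 → 5
  0011 → 3
= 909753


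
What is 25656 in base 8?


Divide by 8 repeatedly:
25656 ÷ 8 = 3207 remainder 0
3207 ÷ 8 = 400 remainder 7
400 ÷ 8 = 50 remainder 0
50 ÷ 8 = 6 remainder 2
6 ÷ 8 = 0 remainder 6
Reading remainders bottom-up:
= 0o62070


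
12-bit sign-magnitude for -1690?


Sign bit: 1 (negative)
Magnitude: 1690 = 11010011010
= 111010011010


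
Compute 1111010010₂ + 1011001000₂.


Align and add column by column (LSB to MSB, carry propagating):
  01111010010
+ 01011001000
  -----------
  col 0: 0 + 0 + 0 (carry in) = 0 → bit 0, carry out 0
  col 1: 1 + 0 + 0 (carry in) = 1 → bit 1, carry out 0
  col 2: 0 + 0 + 0 (carry in) = 0 → bit 0, carry out 0
  col 3: 0 + 1 + 0 (carry in) = 1 → bit 1, carry out 0
  col 4: 1 + 0 + 0 (carry in) = 1 → bit 1, carry out 0
  col 5: 0 + 0 + 0 (carry in) = 0 → bit 0, carry out 0
  col 6: 1 + 1 + 0 (carry in) = 2 → bit 0, carry out 1
  col 7: 1 + 1 + 1 (carry in) = 3 → bit 1, carry out 1
  col 8: 1 + 0 + 1 (carry in) = 2 → bit 0, carry out 1
  col 9: 1 + 1 + 1 (carry in) = 3 → bit 1, carry out 1
  col 10: 0 + 0 + 1 (carry in) = 1 → bit 1, carry out 0
Reading bits MSB→LSB: 11010011010
Strip leading zeros: 11010011010
= 11010011010


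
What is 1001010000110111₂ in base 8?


Group into 3-bit groups: 001001010000110111
  001 = 1
  001 = 1
  010 = 2
  000 = 0
  110 = 6
  111 = 7
= 0o112067


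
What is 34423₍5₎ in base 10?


Positional values (base 5):
  3 × 5^0 = 3 × 1 = 3
  2 × 5^1 = 2 × 5 = 10
  4 × 5^2 = 4 × 25 = 100
  4 × 5^3 = 4 × 125 = 500
  3 × 5^4 = 3 × 625 = 1875
Sum = 3 + 10 + 100 + 500 + 1875
= 2488


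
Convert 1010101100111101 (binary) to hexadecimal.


Group into 4-bit nibbles: 1010101100111101
  1010 = A
  1011 = B
  0011 = 3
  1101 = D
= 0xAB3D


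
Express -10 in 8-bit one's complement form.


Original: 00001010
Invert all bits:
  bit 0: 0 → 1
  bit 1: 0 → 1
  bit 2: 0 → 1
  bit 3: 0 → 1
  bit 4: 1 → 0
  bit 5: 0 → 1
  bit 6: 1 → 0
  bit 7: 0 → 1
= 11110101


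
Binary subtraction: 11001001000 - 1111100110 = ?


Align and subtract column by column (LSB to MSB, borrowing when needed):
  11001001000
- 01111100110
  -----------
  col 0: (0 - 0 borrow-in) - 0 → 0 - 0 = 0, borrow out 0
  col 1: (0 - 0 borrow-in) - 1 → borrow from next column: (0+2) - 1 = 1, borrow out 1
  col 2: (0 - 1 borrow-in) - 1 → borrow from next column: (-1+2) - 1 = 0, borrow out 1
  col 3: (1 - 1 borrow-in) - 0 → 0 - 0 = 0, borrow out 0
  col 4: (0 - 0 borrow-in) - 0 → 0 - 0 = 0, borrow out 0
  col 5: (0 - 0 borrow-in) - 1 → borrow from next column: (0+2) - 1 = 1, borrow out 1
  col 6: (1 - 1 borrow-in) - 1 → borrow from next column: (0+2) - 1 = 1, borrow out 1
  col 7: (0 - 1 borrow-in) - 1 → borrow from next column: (-1+2) - 1 = 0, borrow out 1
  col 8: (0 - 1 borrow-in) - 1 → borrow from next column: (-1+2) - 1 = 0, borrow out 1
  col 9: (1 - 1 borrow-in) - 1 → borrow from next column: (0+2) - 1 = 1, borrow out 1
  col 10: (1 - 1 borrow-in) - 0 → 0 - 0 = 0, borrow out 0
Reading bits MSB→LSB: 01001100010
Strip leading zeros: 1001100010
= 1001100010


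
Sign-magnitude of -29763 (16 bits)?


Sign bit: 1 (negative)
Magnitude: 29763 = 111010001000011
= 1111010001000011


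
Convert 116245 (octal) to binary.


Each octal digit → 3 binary bits:
  1 = 001
  1 = 001
  6 = 110
  2 = 010
  4 = 100
  5 = 101
Concatenate: 001 001 110 010 100 101
= 001001110010100101


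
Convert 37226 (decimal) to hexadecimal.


Divide by 16 repeatedly:
37226 ÷ 16 = 2326 remainder 10 (A)
2326 ÷ 16 = 145 remainder 6 (6)
145 ÷ 16 = 9 remainder 1 (1)
9 ÷ 16 = 0 remainder 9 (9)
Reading remainders bottom-up:
= 0x916A


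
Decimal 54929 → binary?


Divide by 2 repeatedly:
54929 ÷ 2 = 27464 remainder 1
27464 ÷ 2 = 13732 remainder 0
13732 ÷ 2 = 6866 remainder 0
6866 ÷ 2 = 3433 remainder 0
3433 ÷ 2 = 1716 remainder 1
1716 ÷ 2 = 858 remainder 0
858 ÷ 2 = 429 remainder 0
429 ÷ 2 = 214 remainder 1
214 ÷ 2 = 107 remainder 0
107 ÷ 2 = 53 remainder 1
53 ÷ 2 = 26 remainder 1
26 ÷ 2 = 13 remainder 0
13 ÷ 2 = 6 remainder 1
6 ÷ 2 = 3 remainder 0
3 ÷ 2 = 1 remainder 1
1 ÷ 2 = 0 remainder 1
Reading remainders bottom-up:
= 1101011010010001


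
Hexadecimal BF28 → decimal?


Positional values:
Position 0: 8 × 16^0 = 8 × 1 = 8
Position 1: 2 × 16^1 = 2 × 16 = 32
Position 2: F × 16^2 = 15 × 256 = 3840
Position 3: B × 16^3 = 11 × 4096 = 45056
Sum = 8 + 32 + 3840 + 45056
= 48936


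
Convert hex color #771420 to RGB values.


Hex: #771420
R = 77₁₆ = 119
G = 14₁₆ = 20
B = 20₁₆ = 32
= RGB(119, 20, 32)


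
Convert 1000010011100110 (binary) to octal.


Group into 3-bit groups: 001000010011100110
  001 = 1
  000 = 0
  010 = 2
  011 = 3
  100 = 4
  110 = 6
= 0o102346


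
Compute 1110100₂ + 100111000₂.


Align and add column by column (LSB to MSB, carry propagating):
  0001110100
+ 0100111000
  ----------
  col 0: 0 + 0 + 0 (carry in) = 0 → bit 0, carry out 0
  col 1: 0 + 0 + 0 (carry in) = 0 → bit 0, carry out 0
  col 2: 1 + 0 + 0 (carry in) = 1 → bit 1, carry out 0
  col 3: 0 + 1 + 0 (carry in) = 1 → bit 1, carry out 0
  col 4: 1 + 1 + 0 (carry in) = 2 → bit 0, carry out 1
  col 5: 1 + 1 + 1 (carry in) = 3 → bit 1, carry out 1
  col 6: 1 + 0 + 1 (carry in) = 2 → bit 0, carry out 1
  col 7: 0 + 0 + 1 (carry in) = 1 → bit 1, carry out 0
  col 8: 0 + 1 + 0 (carry in) = 1 → bit 1, carry out 0
  col 9: 0 + 0 + 0 (carry in) = 0 → bit 0, carry out 0
Reading bits MSB→LSB: 0110101100
Strip leading zeros: 110101100
= 110101100


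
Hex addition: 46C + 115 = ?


Align and add column by column (LSB to MSB, each column mod 16 with carry):
  046C
+ 0115
  ----
  col 0: C(12) + 5(5) + 0 (carry in) = 17 → 1(1), carry out 1
  col 1: 6(6) + 1(1) + 1 (carry in) = 8 → 8(8), carry out 0
  col 2: 4(4) + 1(1) + 0 (carry in) = 5 → 5(5), carry out 0
  col 3: 0(0) + 0(0) + 0 (carry in) = 0 → 0(0), carry out 0
Reading digits MSB→LSB: 0581
Strip leading zeros: 581
= 0x581


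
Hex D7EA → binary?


Each hex digit → 4 binary bits:
  D = 1101
  7 = 0111
  E = 1110
  A = 1010
Concatenate: 1101 0111 1110 1010
= 1101011111101010


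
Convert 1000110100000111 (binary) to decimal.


Positional values:
Bit 0: 1 × 2^0 = 1
Bit 1: 1 × 2^1 = 2
Bit 2: 1 × 2^2 = 4
Bit 8: 1 × 2^8 = 256
Bit 10: 1 × 2^10 = 1024
Bit 11: 1 × 2^11 = 2048
Bit 15: 1 × 2^15 = 32768
Sum = 1 + 2 + 4 + 256 + 1024 + 2048 + 32768
= 36103


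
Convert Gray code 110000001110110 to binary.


Gray code: 110000001110110
MSB stays the same: 1
Each subsequent bit = prev_binary XOR current_gray:
  B[1] = 1 XOR 1 = 0
  B[2] = 0 XOR 0 = 0
  B[3] = 0 XOR 0 = 0
  B[4] = 0 XOR 0 = 0
  B[5] = 0 XOR 0 = 0
  B[6] = 0 XOR 0 = 0
  B[7] = 0 XOR 0 = 0
  B[8] = 0 XOR 1 = 1
  B[9] = 1 XOR 1 = 0
  B[10] = 0 XOR 1 = 1
  B[11] = 1 XOR 0 = 1
  B[12] = 1 XOR 1 = 0
  B[13] = 0 XOR 1 = 1
  B[14] = 1 XOR 0 = 1
= 100000001011011 (16475 decimal)


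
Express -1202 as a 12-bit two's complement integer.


Original: 010010110010
Step 1 - Invert all bits: 101101001101
Step 2 - Add 1: 101101001101 + 1
= 101101001110 (represents -1202)


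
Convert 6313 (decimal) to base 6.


Divide by 6 repeatedly:
6313 ÷ 6 = 1052 remainder 1
1052 ÷ 6 = 175 remainder 2
175 ÷ 6 = 29 remainder 1
29 ÷ 6 = 4 remainder 5
4 ÷ 6 = 0 remainder 4
Reading remainders bottom-up:
= 45121


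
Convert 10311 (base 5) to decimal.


Positional values (base 5):
  1 × 5^0 = 1 × 1 = 1
  1 × 5^1 = 1 × 5 = 5
  3 × 5^2 = 3 × 25 = 75
  0 × 5^3 = 0 × 125 = 0
  1 × 5^4 = 1 × 625 = 625
Sum = 1 + 5 + 75 + 0 + 625
= 706


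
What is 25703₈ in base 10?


Positional values:
Position 0: 3 × 8^0 = 3
Position 1: 0 × 8^1 = 0
Position 2: 7 × 8^2 = 448
Position 3: 5 × 8^3 = 2560
Position 4: 2 × 8^4 = 8192
Sum = 3 + 0 + 448 + 2560 + 8192
= 11203


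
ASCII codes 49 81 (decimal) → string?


Codes (decimal): 49 81
Per-code ASCII lookup:
  49  (range 48-57: digits, 49 - 48 = 1) → '1'
  81  (range 65-90: uppercase, 81 - 65 = 16) → 'Q'
= '1Q'


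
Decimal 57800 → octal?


Divide by 8 repeatedly:
57800 ÷ 8 = 7225 remainder 0
7225 ÷ 8 = 903 remainder 1
903 ÷ 8 = 112 remainder 7
112 ÷ 8 = 14 remainder 0
14 ÷ 8 = 1 remainder 6
1 ÷ 8 = 0 remainder 1
Reading remainders bottom-up:
= 0o160710


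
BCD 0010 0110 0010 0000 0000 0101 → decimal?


Each 4-bit group → digit:
  0010 → 2
  0110 → 6
  0010 → 2
  0000 → 0
  0000 → 0
  0101 → 5
= 262005


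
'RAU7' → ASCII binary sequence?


String: 'RAU7'  (4 characters)
Per-character ASCII lookup:
  'R': uppercase starts at 65: 'R' = 65 + 17 = 82 → 1010010
  'A': uppercase starts at 65: 'A' = 65 + 0 = 65 → 1000001
  'U': uppercase starts at 65: 'U' = 65 + 20 = 85 → 1010101
  '7': digits start at 48: '7' = 48 + 7 = 55 → 110111
= 1010010 1000001 1010101 110111


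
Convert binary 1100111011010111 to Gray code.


Binary: 1100111011010111
Gray code: G = B XOR (B >> 1)
B >> 1 = 0110011101101011
1100111011010111 XOR 0110011101101011:
  1 XOR 0 = 1
  1 XOR 1 = 0
  0 XOR 1 = 1
  0 XOR 0 = 0
  1 XOR 0 = 1
  1 XOR 1 = 0
  1 XOR 1 = 0
  0 XOR 1 = 1
  1 XOR 0 = 1
  1 XOR 1 = 0
  0 XOR 1 = 1
  1 XOR 0 = 1
  0 XOR 1 = 1
  1 XOR 0 = 1
  1 XOR 1 = 0
  1 XOR 1 = 0
= 1010100110111100


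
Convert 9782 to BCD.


Each digit → 4-bit binary:
  9 → 1001
  7 → 0111
  8 → 1000
  2 → 0010
= 1001 0111 1000 0010


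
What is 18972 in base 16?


Divide by 16 repeatedly:
18972 ÷ 16 = 1185 remainder 12 (C)
1185 ÷ 16 = 74 remainder 1 (1)
74 ÷ 16 = 4 remainder 10 (A)
4 ÷ 16 = 0 remainder 4 (4)
Reading remainders bottom-up:
= 0x4A1C


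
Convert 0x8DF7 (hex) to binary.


Each hex digit → 4 binary bits:
  8 = 1000
  D = 1101
  F = 1111
  7 = 0111
Concatenate: 1000 1101 1111 0111
= 1000110111110111


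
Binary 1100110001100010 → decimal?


Positional values:
Bit 1: 1 × 2^1 = 2
Bit 5: 1 × 2^5 = 32
Bit 6: 1 × 2^6 = 64
Bit 10: 1 × 2^10 = 1024
Bit 11: 1 × 2^11 = 2048
Bit 14: 1 × 2^14 = 16384
Bit 15: 1 × 2^15 = 32768
Sum = 2 + 32 + 64 + 1024 + 2048 + 16384 + 32768
= 52322


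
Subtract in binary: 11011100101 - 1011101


Align and subtract column by column (LSB to MSB, borrowing when needed):
  11011100101
- 00001011101
  -----------
  col 0: (1 - 0 borrow-in) - 1 → 1 - 1 = 0, borrow out 0
  col 1: (0 - 0 borrow-in) - 0 → 0 - 0 = 0, borrow out 0
  col 2: (1 - 0 borrow-in) - 1 → 1 - 1 = 0, borrow out 0
  col 3: (0 - 0 borrow-in) - 1 → borrow from next column: (0+2) - 1 = 1, borrow out 1
  col 4: (0 - 1 borrow-in) - 1 → borrow from next column: (-1+2) - 1 = 0, borrow out 1
  col 5: (1 - 1 borrow-in) - 0 → 0 - 0 = 0, borrow out 0
  col 6: (1 - 0 borrow-in) - 1 → 1 - 1 = 0, borrow out 0
  col 7: (1 - 0 borrow-in) - 0 → 1 - 0 = 1, borrow out 0
  col 8: (0 - 0 borrow-in) - 0 → 0 - 0 = 0, borrow out 0
  col 9: (1 - 0 borrow-in) - 0 → 1 - 0 = 1, borrow out 0
  col 10: (1 - 0 borrow-in) - 0 → 1 - 0 = 1, borrow out 0
Reading bits MSB→LSB: 11010001000
Strip leading zeros: 11010001000
= 11010001000


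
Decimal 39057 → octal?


Divide by 8 repeatedly:
39057 ÷ 8 = 4882 remainder 1
4882 ÷ 8 = 610 remainder 2
610 ÷ 8 = 76 remainder 2
76 ÷ 8 = 9 remainder 4
9 ÷ 8 = 1 remainder 1
1 ÷ 8 = 0 remainder 1
Reading remainders bottom-up:
= 0o114221


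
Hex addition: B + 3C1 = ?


Align and add column by column (LSB to MSB, each column mod 16 with carry):
  000B
+ 03C1
  ----
  col 0: B(11) + 1(1) + 0 (carry in) = 12 → C(12), carry out 0
  col 1: 0(0) + C(12) + 0 (carry in) = 12 → C(12), carry out 0
  col 2: 0(0) + 3(3) + 0 (carry in) = 3 → 3(3), carry out 0
  col 3: 0(0) + 0(0) + 0 (carry in) = 0 → 0(0), carry out 0
Reading digits MSB→LSB: 03CC
Strip leading zeros: 3CC
= 0x3CC


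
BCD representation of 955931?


Each digit → 4-bit binary:
  9 → 1001
  5 → 0101
  5 → 0101
  9 → 1001
  3 → 0011
  1 → 0001
= 1001 0101 0101 1001 0011 0001


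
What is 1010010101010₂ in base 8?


Group into 3-bit groups: 001010010101010
  001 = 1
  010 = 2
  010 = 2
  101 = 5
  010 = 2
= 0o12252


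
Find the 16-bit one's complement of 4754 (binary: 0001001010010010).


Original: 0001001010010010
Invert all bits:
  bit 0: 0 → 1
  bit 1: 0 → 1
  bit 2: 0 → 1
  bit 3: 1 → 0
  bit 4: 0 → 1
  bit 5: 0 → 1
  bit 6: 1 → 0
  bit 7: 0 → 1
  bit 8: 1 → 0
  bit 9: 0 → 1
  bit 10: 0 → 1
  bit 11: 1 → 0
  bit 12: 0 → 1
  bit 13: 0 → 1
  bit 14: 1 → 0
  bit 15: 0 → 1
= 1110110101101101


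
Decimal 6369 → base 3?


Divide by 3 repeatedly:
6369 ÷ 3 = 2123 remainder 0
2123 ÷ 3 = 707 remainder 2
707 ÷ 3 = 235 remainder 2
235 ÷ 3 = 78 remainder 1
78 ÷ 3 = 26 remainder 0
26 ÷ 3 = 8 remainder 2
8 ÷ 3 = 2 remainder 2
2 ÷ 3 = 0 remainder 2
Reading remainders bottom-up:
= 22201220


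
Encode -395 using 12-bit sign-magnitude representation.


Sign bit: 1 (negative)
Magnitude: 395 = 00110001011
= 100110001011


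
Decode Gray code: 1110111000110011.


Gray code: 1110111000110011
MSB stays the same: 1
Each subsequent bit = prev_binary XOR current_gray:
  B[1] = 1 XOR 1 = 0
  B[2] = 0 XOR 1 = 1
  B[3] = 1 XOR 0 = 1
  B[4] = 1 XOR 1 = 0
  B[5] = 0 XOR 1 = 1
  B[6] = 1 XOR 1 = 0
  B[7] = 0 XOR 0 = 0
  B[8] = 0 XOR 0 = 0
  B[9] = 0 XOR 0 = 0
  B[10] = 0 XOR 1 = 1
  B[11] = 1 XOR 1 = 0
  B[12] = 0 XOR 0 = 0
  B[13] = 0 XOR 0 = 0
  B[14] = 0 XOR 1 = 1
  B[15] = 1 XOR 1 = 0
= 1011010000100010 (46114 decimal)


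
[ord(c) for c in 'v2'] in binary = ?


String: 'v2'  (2 characters)
Per-character ASCII lookup:
  'v': lowercase starts at 97: 'v' = 97 + 21 = 118 → 1110110
  '2': digits start at 48: '2' = 48 + 2 = 50 → 110010
= 1110110 110010


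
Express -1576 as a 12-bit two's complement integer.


Original: 011000101000
Step 1 - Invert all bits: 100111010111
Step 2 - Add 1: 100111010111 + 1
= 100111011000 (represents -1576)


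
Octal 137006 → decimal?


Positional values:
Position 0: 6 × 8^0 = 6
Position 1: 0 × 8^1 = 0
Position 2: 0 × 8^2 = 0
Position 3: 7 × 8^3 = 3584
Position 4: 3 × 8^4 = 12288
Position 5: 1 × 8^5 = 32768
Sum = 6 + 0 + 0 + 3584 + 12288 + 32768
= 48646


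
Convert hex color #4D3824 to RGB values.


Hex: #4D3824
R = 4D₁₆ = 77
G = 38₁₆ = 56
B = 24₁₆ = 36
= RGB(77, 56, 36)


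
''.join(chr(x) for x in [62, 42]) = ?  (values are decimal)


Codes (decimal): 62 42
Per-code ASCII lookup:
  62  (special character) → '>'
  42  (special character) → '*'
= '>*'


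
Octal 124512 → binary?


Each octal digit → 3 binary bits:
  1 = 001
  2 = 010
  4 = 100
  5 = 101
  1 = 001
  2 = 010
Concatenate: 001 010 100 101 001 010
= 001010100101001010


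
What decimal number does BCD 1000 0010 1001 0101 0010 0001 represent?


Each 4-bit group → digit:
  1000 → 8
  0010 → 2
  1001 → 9
  0101 → 5
  0010 → 2
  0001 → 1
= 829521


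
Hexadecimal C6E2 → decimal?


Positional values:
Position 0: 2 × 16^0 = 2 × 1 = 2
Position 1: E × 16^1 = 14 × 16 = 224
Position 2: 6 × 16^2 = 6 × 256 = 1536
Position 3: C × 16^3 = 12 × 4096 = 49152
Sum = 2 + 224 + 1536 + 49152
= 50914


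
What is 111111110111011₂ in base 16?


Group into 4-bit nibbles: 0111111110111011
  0111 = 7
  1111 = F
  1011 = B
  1011 = B
= 0x7FBB


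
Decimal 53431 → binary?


Divide by 2 repeatedly:
53431 ÷ 2 = 26715 remainder 1
26715 ÷ 2 = 13357 remainder 1
13357 ÷ 2 = 6678 remainder 1
6678 ÷ 2 = 3339 remainder 0
3339 ÷ 2 = 1669 remainder 1
1669 ÷ 2 = 834 remainder 1
834 ÷ 2 = 417 remainder 0
417 ÷ 2 = 208 remainder 1
208 ÷ 2 = 104 remainder 0
104 ÷ 2 = 52 remainder 0
52 ÷ 2 = 26 remainder 0
26 ÷ 2 = 13 remainder 0
13 ÷ 2 = 6 remainder 1
6 ÷ 2 = 3 remainder 0
3 ÷ 2 = 1 remainder 1
1 ÷ 2 = 0 remainder 1
Reading remainders bottom-up:
= 1101000010110111


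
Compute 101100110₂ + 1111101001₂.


Align and add column by column (LSB to MSB, carry propagating):
  00101100110
+ 01111101001
  -----------
  col 0: 0 + 1 + 0 (carry in) = 1 → bit 1, carry out 0
  col 1: 1 + 0 + 0 (carry in) = 1 → bit 1, carry out 0
  col 2: 1 + 0 + 0 (carry in) = 1 → bit 1, carry out 0
  col 3: 0 + 1 + 0 (carry in) = 1 → bit 1, carry out 0
  col 4: 0 + 0 + 0 (carry in) = 0 → bit 0, carry out 0
  col 5: 1 + 1 + 0 (carry in) = 2 → bit 0, carry out 1
  col 6: 1 + 1 + 1 (carry in) = 3 → bit 1, carry out 1
  col 7: 0 + 1 + 1 (carry in) = 2 → bit 0, carry out 1
  col 8: 1 + 1 + 1 (carry in) = 3 → bit 1, carry out 1
  col 9: 0 + 1 + 1 (carry in) = 2 → bit 0, carry out 1
  col 10: 0 + 0 + 1 (carry in) = 1 → bit 1, carry out 0
Reading bits MSB→LSB: 10101001111
Strip leading zeros: 10101001111
= 10101001111


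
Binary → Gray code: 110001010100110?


Binary: 110001010100110
Gray code: G = B XOR (B >> 1)
B >> 1 = 011000101010011
110001010100110 XOR 011000101010011:
  1 XOR 0 = 1
  1 XOR 1 = 0
  0 XOR 1 = 1
  0 XOR 0 = 0
  0 XOR 0 = 0
  1 XOR 0 = 1
  0 XOR 1 = 1
  1 XOR 0 = 1
  0 XOR 1 = 1
  1 XOR 0 = 1
  0 XOR 1 = 1
  0 XOR 0 = 0
  1 XOR 0 = 1
  1 XOR 1 = 0
  0 XOR 1 = 1
= 101001111110101


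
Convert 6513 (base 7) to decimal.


Positional values (base 7):
  3 × 7^0 = 3 × 1 = 3
  1 × 7^1 = 1 × 7 = 7
  5 × 7^2 = 5 × 49 = 245
  6 × 7^3 = 6 × 343 = 2058
Sum = 3 + 7 + 245 + 2058
= 2313


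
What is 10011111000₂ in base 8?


Group into 3-bit groups: 010011111000
  010 = 2
  011 = 3
  111 = 7
  000 = 0
= 0o2370


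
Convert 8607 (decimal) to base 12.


Divide by 12 repeatedly:
8607 ÷ 12 = 717 remainder 3
717 ÷ 12 = 59 remainder 9
59 ÷ 12 = 4 remainder 11
4 ÷ 12 = 0 remainder 4
Reading remainders bottom-up:
= 4B93


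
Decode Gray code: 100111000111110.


Gray code: 100111000111110
MSB stays the same: 1
Each subsequent bit = prev_binary XOR current_gray:
  B[1] = 1 XOR 0 = 1
  B[2] = 1 XOR 0 = 1
  B[3] = 1 XOR 1 = 0
  B[4] = 0 XOR 1 = 1
  B[5] = 1 XOR 1 = 0
  B[6] = 0 XOR 0 = 0
  B[7] = 0 XOR 0 = 0
  B[8] = 0 XOR 0 = 0
  B[9] = 0 XOR 1 = 1
  B[10] = 1 XOR 1 = 0
  B[11] = 0 XOR 1 = 1
  B[12] = 1 XOR 1 = 0
  B[13] = 0 XOR 1 = 1
  B[14] = 1 XOR 0 = 1
= 111010000101011 (29739 decimal)


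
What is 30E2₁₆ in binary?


Each hex digit → 4 binary bits:
  3 = 0011
  0 = 0000
  E = 1110
  2 = 0010
Concatenate: 0011 0000 1110 0010
= 0011000011100010


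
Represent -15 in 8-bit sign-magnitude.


Sign bit: 1 (negative)
Magnitude: 15 = 0001111
= 10001111


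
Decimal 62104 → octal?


Divide by 8 repeatedly:
62104 ÷ 8 = 7763 remainder 0
7763 ÷ 8 = 970 remainder 3
970 ÷ 8 = 121 remainder 2
121 ÷ 8 = 15 remainder 1
15 ÷ 8 = 1 remainder 7
1 ÷ 8 = 0 remainder 1
Reading remainders bottom-up:
= 0o171230


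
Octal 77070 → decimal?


Positional values:
Position 0: 0 × 8^0 = 0
Position 1: 7 × 8^1 = 56
Position 2: 0 × 8^2 = 0
Position 3: 7 × 8^3 = 3584
Position 4: 7 × 8^4 = 28672
Sum = 0 + 56 + 0 + 3584 + 28672
= 32312


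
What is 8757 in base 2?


Divide by 2 repeatedly:
8757 ÷ 2 = 4378 remainder 1
4378 ÷ 2 = 2189 remainder 0
2189 ÷ 2 = 1094 remainder 1
1094 ÷ 2 = 547 remainder 0
547 ÷ 2 = 273 remainder 1
273 ÷ 2 = 136 remainder 1
136 ÷ 2 = 68 remainder 0
68 ÷ 2 = 34 remainder 0
34 ÷ 2 = 17 remainder 0
17 ÷ 2 = 8 remainder 1
8 ÷ 2 = 4 remainder 0
4 ÷ 2 = 2 remainder 0
2 ÷ 2 = 1 remainder 0
1 ÷ 2 = 0 remainder 1
Reading remainders bottom-up:
= 10001000110101


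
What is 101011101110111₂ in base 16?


Group into 4-bit nibbles: 0101011101110111
  0101 = 5
  0111 = 7
  0111 = 7
  0111 = 7
= 0x5777


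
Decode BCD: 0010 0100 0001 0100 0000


Each 4-bit group → digit:
  0010 → 2
  0100 → 4
  0001 → 1
  0100 → 4
  0000 → 0
= 24140


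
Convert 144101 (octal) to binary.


Each octal digit → 3 binary bits:
  1 = 001
  4 = 100
  4 = 100
  1 = 001
  0 = 000
  1 = 001
Concatenate: 001 100 100 001 000 001
= 001100100001000001


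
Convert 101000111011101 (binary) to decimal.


Positional values:
Bit 0: 1 × 2^0 = 1
Bit 2: 1 × 2^2 = 4
Bit 3: 1 × 2^3 = 8
Bit 4: 1 × 2^4 = 16
Bit 6: 1 × 2^6 = 64
Bit 7: 1 × 2^7 = 128
Bit 8: 1 × 2^8 = 256
Bit 12: 1 × 2^12 = 4096
Bit 14: 1 × 2^14 = 16384
Sum = 1 + 4 + 8 + 16 + 64 + 128 + 256 + 4096 + 16384
= 20957


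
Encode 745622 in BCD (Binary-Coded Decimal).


Each digit → 4-bit binary:
  7 → 0111
  4 → 0100
  5 → 0101
  6 → 0110
  2 → 0010
  2 → 0010
= 0111 0100 0101 0110 0010 0010


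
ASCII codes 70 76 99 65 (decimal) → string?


Codes (decimal): 70 76 99 65
Per-code ASCII lookup:
  70  (range 65-90: uppercase, 70 - 65 = 5) → 'F'
  76  (range 65-90: uppercase, 76 - 65 = 11) → 'L'
  99  (range 97-122: lowercase, 99 - 97 = 2) → 'c'
  65  (range 65-90: uppercase, 65 - 65 = 0) → 'A'
= 'FLcA'


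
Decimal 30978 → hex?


Divide by 16 repeatedly:
30978 ÷ 16 = 1936 remainder 2 (2)
1936 ÷ 16 = 121 remainder 0 (0)
121 ÷ 16 = 7 remainder 9 (9)
7 ÷ 16 = 0 remainder 7 (7)
Reading remainders bottom-up:
= 0x7902


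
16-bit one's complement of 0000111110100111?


Original: 0000111110100111
Invert all bits:
  bit 0: 0 → 1
  bit 1: 0 → 1
  bit 2: 0 → 1
  bit 3: 0 → 1
  bit 4: 1 → 0
  bit 5: 1 → 0
  bit 6: 1 → 0
  bit 7: 1 → 0
  bit 8: 1 → 0
  bit 9: 0 → 1
  bit 10: 1 → 0
  bit 11: 0 → 1
  bit 12: 0 → 1
  bit 13: 1 → 0
  bit 14: 1 → 0
  bit 15: 1 → 0
= 1111000001011000


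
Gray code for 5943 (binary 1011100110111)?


Binary: 1011100110111
Gray code: G = B XOR (B >> 1)
B >> 1 = 0101110011011
1011100110111 XOR 0101110011011:
  1 XOR 0 = 1
  0 XOR 1 = 1
  1 XOR 0 = 1
  1 XOR 1 = 0
  1 XOR 1 = 0
  0 XOR 1 = 1
  0 XOR 0 = 0
  1 XOR 0 = 1
  1 XOR 1 = 0
  0 XOR 1 = 1
  1 XOR 0 = 1
  1 XOR 1 = 0
  1 XOR 1 = 0
= 1110010101100


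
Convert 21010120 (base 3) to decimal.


Positional values (base 3):
  0 × 3^0 = 0 × 1 = 0
  2 × 3^1 = 2 × 3 = 6
  1 × 3^2 = 1 × 9 = 9
  0 × 3^3 = 0 × 27 = 0
  1 × 3^4 = 1 × 81 = 81
  0 × 3^5 = 0 × 243 = 0
  1 × 3^6 = 1 × 729 = 729
  2 × 3^7 = 2 × 2187 = 4374
Sum = 0 + 6 + 9 + 0 + 81 + 0 + 729 + 4374
= 5199


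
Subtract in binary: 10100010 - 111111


Align and subtract column by column (LSB to MSB, borrowing when needed):
  10100010
- 00111111
  --------
  col 0: (0 - 0 borrow-in) - 1 → borrow from next column: (0+2) - 1 = 1, borrow out 1
  col 1: (1 - 1 borrow-in) - 1 → borrow from next column: (0+2) - 1 = 1, borrow out 1
  col 2: (0 - 1 borrow-in) - 1 → borrow from next column: (-1+2) - 1 = 0, borrow out 1
  col 3: (0 - 1 borrow-in) - 1 → borrow from next column: (-1+2) - 1 = 0, borrow out 1
  col 4: (0 - 1 borrow-in) - 1 → borrow from next column: (-1+2) - 1 = 0, borrow out 1
  col 5: (1 - 1 borrow-in) - 1 → borrow from next column: (0+2) - 1 = 1, borrow out 1
  col 6: (0 - 1 borrow-in) - 0 → borrow from next column: (-1+2) - 0 = 1, borrow out 1
  col 7: (1 - 1 borrow-in) - 0 → 0 - 0 = 0, borrow out 0
Reading bits MSB→LSB: 01100011
Strip leading zeros: 1100011
= 1100011


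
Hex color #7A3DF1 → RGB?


Hex: #7A3DF1
R = 7A₁₆ = 122
G = 3D₁₆ = 61
B = F1₁₆ = 241
= RGB(122, 61, 241)


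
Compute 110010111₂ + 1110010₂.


Align and add column by column (LSB to MSB, carry propagating):
  0110010111
+ 0001110010
  ----------
  col 0: 1 + 0 + 0 (carry in) = 1 → bit 1, carry out 0
  col 1: 1 + 1 + 0 (carry in) = 2 → bit 0, carry out 1
  col 2: 1 + 0 + 1 (carry in) = 2 → bit 0, carry out 1
  col 3: 0 + 0 + 1 (carry in) = 1 → bit 1, carry out 0
  col 4: 1 + 1 + 0 (carry in) = 2 → bit 0, carry out 1
  col 5: 0 + 1 + 1 (carry in) = 2 → bit 0, carry out 1
  col 6: 0 + 1 + 1 (carry in) = 2 → bit 0, carry out 1
  col 7: 1 + 0 + 1 (carry in) = 2 → bit 0, carry out 1
  col 8: 1 + 0 + 1 (carry in) = 2 → bit 0, carry out 1
  col 9: 0 + 0 + 1 (carry in) = 1 → bit 1, carry out 0
Reading bits MSB→LSB: 1000001001
Strip leading zeros: 1000001001
= 1000001001


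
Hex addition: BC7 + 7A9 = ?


Align and add column by column (LSB to MSB, each column mod 16 with carry):
  0BC7
+ 07A9
  ----
  col 0: 7(7) + 9(9) + 0 (carry in) = 16 → 0(0), carry out 1
  col 1: C(12) + A(10) + 1 (carry in) = 23 → 7(7), carry out 1
  col 2: B(11) + 7(7) + 1 (carry in) = 19 → 3(3), carry out 1
  col 3: 0(0) + 0(0) + 1 (carry in) = 1 → 1(1), carry out 0
Reading digits MSB→LSB: 1370
Strip leading zeros: 1370
= 0x1370


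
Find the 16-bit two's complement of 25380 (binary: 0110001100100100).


Original: 0110001100100100
Step 1 - Invert all bits: 1001110011011011
Step 2 - Add 1: 1001110011011011 + 1
= 1001110011011100 (represents -25380)


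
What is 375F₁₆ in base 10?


Positional values:
Position 0: F × 16^0 = 15 × 1 = 15
Position 1: 5 × 16^1 = 5 × 16 = 80
Position 2: 7 × 16^2 = 7 × 256 = 1792
Position 3: 3 × 16^3 = 3 × 4096 = 12288
Sum = 15 + 80 + 1792 + 12288
= 14175


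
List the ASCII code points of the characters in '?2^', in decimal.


String: '?2^'  (3 characters)
Per-character ASCII lookup:
  '?': special character: '?' = 63
  '2': digits start at 48: '2' = 48 + 2 = 50
  '^': special character: '^' = 94
= 63 50 94


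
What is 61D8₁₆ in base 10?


Positional values:
Position 0: 8 × 16^0 = 8 × 1 = 8
Position 1: D × 16^1 = 13 × 16 = 208
Position 2: 1 × 16^2 = 1 × 256 = 256
Position 3: 6 × 16^3 = 6 × 4096 = 24576
Sum = 8 + 208 + 256 + 24576
= 25048


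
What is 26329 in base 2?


Divide by 2 repeatedly:
26329 ÷ 2 = 13164 remainder 1
13164 ÷ 2 = 6582 remainder 0
6582 ÷ 2 = 3291 remainder 0
3291 ÷ 2 = 1645 remainder 1
1645 ÷ 2 = 822 remainder 1
822 ÷ 2 = 411 remainder 0
411 ÷ 2 = 205 remainder 1
205 ÷ 2 = 102 remainder 1
102 ÷ 2 = 51 remainder 0
51 ÷ 2 = 25 remainder 1
25 ÷ 2 = 12 remainder 1
12 ÷ 2 = 6 remainder 0
6 ÷ 2 = 3 remainder 0
3 ÷ 2 = 1 remainder 1
1 ÷ 2 = 0 remainder 1
Reading remainders bottom-up:
= 110011011011001


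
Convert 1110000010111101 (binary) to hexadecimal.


Group into 4-bit nibbles: 1110000010111101
  1110 = E
  0000 = 0
  1011 = B
  1101 = D
= 0xE0BD


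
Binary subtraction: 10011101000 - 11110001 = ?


Align and subtract column by column (LSB to MSB, borrowing when needed):
  10011101000
- 00011110001
  -----------
  col 0: (0 - 0 borrow-in) - 1 → borrow from next column: (0+2) - 1 = 1, borrow out 1
  col 1: (0 - 1 borrow-in) - 0 → borrow from next column: (-1+2) - 0 = 1, borrow out 1
  col 2: (0 - 1 borrow-in) - 0 → borrow from next column: (-1+2) - 0 = 1, borrow out 1
  col 3: (1 - 1 borrow-in) - 0 → 0 - 0 = 0, borrow out 0
  col 4: (0 - 0 borrow-in) - 1 → borrow from next column: (0+2) - 1 = 1, borrow out 1
  col 5: (1 - 1 borrow-in) - 1 → borrow from next column: (0+2) - 1 = 1, borrow out 1
  col 6: (1 - 1 borrow-in) - 1 → borrow from next column: (0+2) - 1 = 1, borrow out 1
  col 7: (1 - 1 borrow-in) - 1 → borrow from next column: (0+2) - 1 = 1, borrow out 1
  col 8: (0 - 1 borrow-in) - 0 → borrow from next column: (-1+2) - 0 = 1, borrow out 1
  col 9: (0 - 1 borrow-in) - 0 → borrow from next column: (-1+2) - 0 = 1, borrow out 1
  col 10: (1 - 1 borrow-in) - 0 → 0 - 0 = 0, borrow out 0
Reading bits MSB→LSB: 01111110111
Strip leading zeros: 1111110111
= 1111110111


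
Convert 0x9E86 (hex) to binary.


Each hex digit → 4 binary bits:
  9 = 1001
  E = 1110
  8 = 1000
  6 = 0110
Concatenate: 1001 1110 1000 0110
= 1001111010000110


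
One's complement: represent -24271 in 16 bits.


Original: 0101111011001111
Invert all bits:
  bit 0: 0 → 1
  bit 1: 1 → 0
  bit 2: 0 → 1
  bit 3: 1 → 0
  bit 4: 1 → 0
  bit 5: 1 → 0
  bit 6: 1 → 0
  bit 7: 0 → 1
  bit 8: 1 → 0
  bit 9: 1 → 0
  bit 10: 0 → 1
  bit 11: 0 → 1
  bit 12: 1 → 0
  bit 13: 1 → 0
  bit 14: 1 → 0
  bit 15: 1 → 0
= 1010000100110000


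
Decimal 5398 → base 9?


Divide by 9 repeatedly:
5398 ÷ 9 = 599 remainder 7
599 ÷ 9 = 66 remainder 5
66 ÷ 9 = 7 remainder 3
7 ÷ 9 = 0 remainder 7
Reading remainders bottom-up:
= 7357


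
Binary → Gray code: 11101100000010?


Binary: 11101100000010
Gray code: G = B XOR (B >> 1)
B >> 1 = 01110110000001
11101100000010 XOR 01110110000001:
  1 XOR 0 = 1
  1 XOR 1 = 0
  1 XOR 1 = 0
  0 XOR 1 = 1
  1 XOR 0 = 1
  1 XOR 1 = 0
  0 XOR 1 = 1
  0 XOR 0 = 0
  0 XOR 0 = 0
  0 XOR 0 = 0
  0 XOR 0 = 0
  0 XOR 0 = 0
  1 XOR 0 = 1
  0 XOR 1 = 1
= 10011010000011


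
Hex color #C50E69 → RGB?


Hex: #C50E69
R = C5₁₆ = 197
G = 0E₁₆ = 14
B = 69₁₆ = 105
= RGB(197, 14, 105)


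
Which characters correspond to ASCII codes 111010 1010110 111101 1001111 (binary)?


Codes (binary): 111010 1010110 111101 1001111
Per-code ASCII lookup:
  111010 = 58  (special character) → ':'
  1010110 = 86  (range 65-90: uppercase, 86 - 65 = 21) → 'V'
  111101 = 61  (special character) → '='
  1001111 = 79  (range 65-90: uppercase, 79 - 65 = 14) → 'O'
= ':V=O'


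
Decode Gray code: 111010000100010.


Gray code: 111010000100010
MSB stays the same: 1
Each subsequent bit = prev_binary XOR current_gray:
  B[1] = 1 XOR 1 = 0
  B[2] = 0 XOR 1 = 1
  B[3] = 1 XOR 0 = 1
  B[4] = 1 XOR 1 = 0
  B[5] = 0 XOR 0 = 0
  B[6] = 0 XOR 0 = 0
  B[7] = 0 XOR 0 = 0
  B[8] = 0 XOR 0 = 0
  B[9] = 0 XOR 1 = 1
  B[10] = 1 XOR 0 = 1
  B[11] = 1 XOR 0 = 1
  B[12] = 1 XOR 0 = 1
  B[13] = 1 XOR 1 = 0
  B[14] = 0 XOR 0 = 0
= 101100000111100 (22588 decimal)


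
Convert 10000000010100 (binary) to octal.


Group into 3-bit groups: 010000000010100
  010 = 2
  000 = 0
  000 = 0
  010 = 2
  100 = 4
= 0o20024


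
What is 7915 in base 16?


Divide by 16 repeatedly:
7915 ÷ 16 = 494 remainder 11 (B)
494 ÷ 16 = 30 remainder 14 (E)
30 ÷ 16 = 1 remainder 14 (E)
1 ÷ 16 = 0 remainder 1 (1)
Reading remainders bottom-up:
= 0x1EEB


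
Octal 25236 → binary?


Each octal digit → 3 binary bits:
  2 = 010
  5 = 101
  2 = 010
  3 = 011
  6 = 110
Concatenate: 010 101 010 011 110
= 010101010011110


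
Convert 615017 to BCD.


Each digit → 4-bit binary:
  6 → 0110
  1 → 0001
  5 → 0101
  0 → 0000
  1 → 0001
  7 → 0111
= 0110 0001 0101 0000 0001 0111


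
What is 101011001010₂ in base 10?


Positional values:
Bit 1: 1 × 2^1 = 2
Bit 3: 1 × 2^3 = 8
Bit 6: 1 × 2^6 = 64
Bit 7: 1 × 2^7 = 128
Bit 9: 1 × 2^9 = 512
Bit 11: 1 × 2^11 = 2048
Sum = 2 + 8 + 64 + 128 + 512 + 2048
= 2762


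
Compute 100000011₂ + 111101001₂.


Align and add column by column (LSB to MSB, carry propagating):
  0100000011
+ 0111101001
  ----------
  col 0: 1 + 1 + 0 (carry in) = 2 → bit 0, carry out 1
  col 1: 1 + 0 + 1 (carry in) = 2 → bit 0, carry out 1
  col 2: 0 + 0 + 1 (carry in) = 1 → bit 1, carry out 0
  col 3: 0 + 1 + 0 (carry in) = 1 → bit 1, carry out 0
  col 4: 0 + 0 + 0 (carry in) = 0 → bit 0, carry out 0
  col 5: 0 + 1 + 0 (carry in) = 1 → bit 1, carry out 0
  col 6: 0 + 1 + 0 (carry in) = 1 → bit 1, carry out 0
  col 7: 0 + 1 + 0 (carry in) = 1 → bit 1, carry out 0
  col 8: 1 + 1 + 0 (carry in) = 2 → bit 0, carry out 1
  col 9: 0 + 0 + 1 (carry in) = 1 → bit 1, carry out 0
Reading bits MSB→LSB: 1011101100
Strip leading zeros: 1011101100
= 1011101100
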